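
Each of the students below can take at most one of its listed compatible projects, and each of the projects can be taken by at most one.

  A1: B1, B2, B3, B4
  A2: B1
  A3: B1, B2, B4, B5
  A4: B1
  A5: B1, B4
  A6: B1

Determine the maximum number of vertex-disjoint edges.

Unit-capacity flow: source→left, listed edges, right→sink; max matching = max flow.
Augmenting path A1→B1 (+1); matched 1.
Augmenting path A3→B2 (+1); matched 2.
Augmenting path A5→B4 (+1); matched 3.
Augmenting path A2→B1→A1→B3 (+1); matched 4.
No augmenting path remains; maximum matching = 4.
König certificate: {A1, A3, A5, B1} is a vertex cover of size 4 (every listed pair touches it), so no matching can be larger.

4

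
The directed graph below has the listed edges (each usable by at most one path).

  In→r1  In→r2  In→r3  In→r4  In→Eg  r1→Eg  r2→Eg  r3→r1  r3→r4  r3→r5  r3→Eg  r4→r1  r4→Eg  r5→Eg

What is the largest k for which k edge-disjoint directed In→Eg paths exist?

5

Assign every edge capacity 1; by Menger, the answer equals the max flow.
Path In→Eg (+1); total 1.
Path In→r1→Eg (+1); total 2.
Path In→r2→Eg (+1); total 3.
Path In→r3→Eg (+1); total 4.
Path In→r4→Eg (+1); total 5.
No residual In→Eg path; max flow = 5.
Certifying cut of size 5: {In→Eg, In→r1, In→r2, In→r3, In→r4}.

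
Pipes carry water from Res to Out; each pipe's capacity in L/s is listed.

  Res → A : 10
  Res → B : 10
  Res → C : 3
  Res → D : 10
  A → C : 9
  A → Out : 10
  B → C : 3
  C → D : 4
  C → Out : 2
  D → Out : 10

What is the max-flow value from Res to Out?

22

Augment Res→A→Out: bottleneck 10, flow now 10.
Augment Res→C→Out: bottleneck 2, flow now 12.
Augment Res→D→Out: bottleneck 10, flow now 22.
No augmenting path remains; maximum flow = 22.
In the residual graph, reachable from Res: {Res, B, C, D}.
Min-cut edges: Res→A (10), C→Out (2), D→Out (10); capacity 10 + 2 + 10 = 22.
This cut is saturated, so no flow can exceed 22.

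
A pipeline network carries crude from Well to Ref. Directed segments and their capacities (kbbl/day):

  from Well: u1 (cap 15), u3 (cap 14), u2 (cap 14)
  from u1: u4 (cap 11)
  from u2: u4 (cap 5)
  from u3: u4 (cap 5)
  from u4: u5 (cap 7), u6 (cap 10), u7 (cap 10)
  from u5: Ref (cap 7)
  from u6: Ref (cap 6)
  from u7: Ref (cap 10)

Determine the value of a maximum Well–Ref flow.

Augment Well→u1→u4→u5→Ref: bottleneck 7, flow now 7.
Augment Well→u1→u4→u6→Ref: bottleneck 4, flow now 11.
Augment Well→u2→u4→u6→Ref: bottleneck 2, flow now 13.
Augment Well→u2→u4→u7→Ref: bottleneck 3, flow now 16.
Augment Well→u3→u4→u7→Ref: bottleneck 5, flow now 21.
No augmenting path remains; maximum flow = 21.
In the residual graph, reachable from Well: {Well, u1, u2, u3}.
Min-cut edges: u1→u4 (11), u2→u4 (5), u3→u4 (5); capacity 11 + 5 + 5 = 21.
This cut is saturated, so no flow can exceed 21.

21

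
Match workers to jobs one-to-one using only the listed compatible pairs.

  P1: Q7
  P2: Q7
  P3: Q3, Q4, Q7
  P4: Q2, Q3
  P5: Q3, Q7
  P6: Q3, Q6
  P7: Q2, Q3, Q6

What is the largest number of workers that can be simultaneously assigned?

Unit-capacity flow: source→left, listed edges, right→sink; max matching = max flow.
Augmenting path P1→Q7 (+1); matched 1.
Augmenting path P3→Q3 (+1); matched 2.
Augmenting path P4→Q2 (+1); matched 3.
Augmenting path P6→Q6 (+1); matched 4.
Augmenting path P5→Q3→P3→Q4 (+1); matched 5.
No augmenting path remains; maximum matching = 5.
König certificate: {P3, Q2, Q3, Q6, Q7} is a vertex cover of size 5 (every listed pair touches it), so no matching can be larger.

5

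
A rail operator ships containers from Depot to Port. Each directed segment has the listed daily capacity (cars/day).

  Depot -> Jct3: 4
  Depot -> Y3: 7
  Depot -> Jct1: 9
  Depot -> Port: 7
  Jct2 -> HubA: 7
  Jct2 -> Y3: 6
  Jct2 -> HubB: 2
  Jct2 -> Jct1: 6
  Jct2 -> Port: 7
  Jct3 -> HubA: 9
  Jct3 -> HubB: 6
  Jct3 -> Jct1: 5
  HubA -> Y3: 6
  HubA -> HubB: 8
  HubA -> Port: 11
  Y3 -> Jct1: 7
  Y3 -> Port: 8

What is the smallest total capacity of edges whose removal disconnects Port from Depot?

Augment Depot→Port: bottleneck 7, flow now 7.
Augment Depot→Y3→Port: bottleneck 7, flow now 14.
Augment Depot→Jct3→HubA→Port: bottleneck 4, flow now 18.
No augmenting path remains; maximum flow = 18.
By max-flow min-cut, the minimum cut capacity equals the max flow.
In the residual graph, reachable from Depot: {Depot, Jct1}.
Min-cut edges: Depot→Jct3 (4), Depot→Y3 (7), Depot→Port (7); capacity 4 + 7 + 7 = 18.

18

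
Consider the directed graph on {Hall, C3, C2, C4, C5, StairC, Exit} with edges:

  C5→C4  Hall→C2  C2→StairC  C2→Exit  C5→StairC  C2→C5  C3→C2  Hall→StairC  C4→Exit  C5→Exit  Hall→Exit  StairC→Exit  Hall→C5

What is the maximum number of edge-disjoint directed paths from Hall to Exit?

4

Assign every edge capacity 1; by Menger, the answer equals the max flow.
Path Hall→Exit (+1); total 1.
Path Hall→C2→Exit (+1); total 2.
Path Hall→C5→Exit (+1); total 3.
Path Hall→StairC→Exit (+1); total 4.
No residual Hall→Exit path; max flow = 4.
Certifying cut of size 4: {Hall→C2, Hall→C5, Hall→Exit, Hall→StairC}.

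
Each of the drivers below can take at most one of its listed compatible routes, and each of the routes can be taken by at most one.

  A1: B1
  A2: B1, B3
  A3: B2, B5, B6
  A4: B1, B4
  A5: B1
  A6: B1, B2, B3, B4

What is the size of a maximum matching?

5

Unit-capacity flow: source→left, listed edges, right→sink; max matching = max flow.
Augmenting path A1→B1 (+1); matched 1.
Augmenting path A2→B3 (+1); matched 2.
Augmenting path A3→B2 (+1); matched 3.
Augmenting path A4→B4 (+1); matched 4.
Augmenting path A6→B2→A3→B5 (+1); matched 5.
No augmenting path remains; maximum matching = 5.
König certificate: {A2, A3, A4, A6, B1} is a vertex cover of size 5 (every listed pair touches it), so no matching can be larger.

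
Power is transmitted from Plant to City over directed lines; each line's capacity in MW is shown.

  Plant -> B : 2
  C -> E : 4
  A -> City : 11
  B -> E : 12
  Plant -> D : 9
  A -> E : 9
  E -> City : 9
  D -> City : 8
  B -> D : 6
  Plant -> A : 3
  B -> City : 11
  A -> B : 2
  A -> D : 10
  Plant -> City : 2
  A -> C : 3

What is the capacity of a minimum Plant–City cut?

15

Augment Plant→City: bottleneck 2, flow now 2.
Augment Plant→A→City: bottleneck 3, flow now 5.
Augment Plant→B→City: bottleneck 2, flow now 7.
Augment Plant→D→City: bottleneck 8, flow now 15.
No augmenting path remains; maximum flow = 15.
By max-flow min-cut, the minimum cut capacity equals the max flow.
In the residual graph, reachable from Plant: {Plant, D}.
Min-cut edges: Plant→A (3), Plant→B (2), Plant→City (2), D→City (8); capacity 3 + 2 + 2 + 8 = 15.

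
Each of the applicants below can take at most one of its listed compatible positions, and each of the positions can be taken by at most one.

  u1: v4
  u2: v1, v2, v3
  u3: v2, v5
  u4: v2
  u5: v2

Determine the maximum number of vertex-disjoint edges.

4

Unit-capacity flow: source→left, listed edges, right→sink; max matching = max flow.
Augmenting path u1→v4 (+1); matched 1.
Augmenting path u2→v1 (+1); matched 2.
Augmenting path u3→v2 (+1); matched 3.
Augmenting path u4→v2→u3→v5 (+1); matched 4.
No augmenting path remains; maximum matching = 4.
König certificate: {u1, u2, u3, v2} is a vertex cover of size 4 (every listed pair touches it), so no matching can be larger.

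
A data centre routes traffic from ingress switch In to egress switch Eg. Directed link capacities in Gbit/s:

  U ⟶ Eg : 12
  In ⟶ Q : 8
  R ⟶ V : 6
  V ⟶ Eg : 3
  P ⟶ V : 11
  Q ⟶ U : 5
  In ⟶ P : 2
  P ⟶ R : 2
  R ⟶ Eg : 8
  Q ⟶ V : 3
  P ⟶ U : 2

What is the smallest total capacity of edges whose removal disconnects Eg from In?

Augment In→P→R→Eg: bottleneck 2, flow now 2.
Augment In→Q→U→Eg: bottleneck 5, flow now 7.
Augment In→Q→V→Eg: bottleneck 3, flow now 10.
No augmenting path remains; maximum flow = 10.
By max-flow min-cut, the minimum cut capacity equals the max flow.
In the residual graph, reachable from In: {In}.
Min-cut edges: In→P (2), In→Q (8); capacity 2 + 8 = 10.

10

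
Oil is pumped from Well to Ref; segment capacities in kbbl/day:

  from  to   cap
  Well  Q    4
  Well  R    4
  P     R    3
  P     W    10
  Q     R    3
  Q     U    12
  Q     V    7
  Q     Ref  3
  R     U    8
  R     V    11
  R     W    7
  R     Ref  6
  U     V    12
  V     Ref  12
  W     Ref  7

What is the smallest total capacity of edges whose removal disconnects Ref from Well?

8

Augment Well→Q→Ref: bottleneck 3, flow now 3.
Augment Well→R→Ref: bottleneck 4, flow now 7.
Augment Well→Q→R→Ref: bottleneck 1, flow now 8.
No augmenting path remains; maximum flow = 8.
By max-flow min-cut, the minimum cut capacity equals the max flow.
In the residual graph, reachable from Well: {Well}.
Min-cut edges: Well→Q (4), Well→R (4); capacity 4 + 4 = 8.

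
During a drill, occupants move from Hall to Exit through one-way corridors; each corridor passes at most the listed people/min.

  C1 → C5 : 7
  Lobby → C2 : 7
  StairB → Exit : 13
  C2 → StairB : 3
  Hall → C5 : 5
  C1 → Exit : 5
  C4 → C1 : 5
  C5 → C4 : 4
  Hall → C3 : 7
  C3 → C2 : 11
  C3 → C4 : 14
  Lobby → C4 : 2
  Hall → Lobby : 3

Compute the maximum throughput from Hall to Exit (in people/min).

8

Augment Hall→Lobby→C4→C1→Exit: bottleneck 2, flow now 2.
Augment Hall→Lobby→C2→StairB→Exit: bottleneck 1, flow now 3.
Augment Hall→C5→C4→C1→Exit: bottleneck 3, flow now 6.
Augment Hall→C3→C2→StairB→Exit: bottleneck 2, flow now 8.
No augmenting path remains; maximum flow = 8.
In the residual graph, reachable from Hall: {Hall, Lobby, C5, C3, C4, C2}.
Min-cut edges: C4→C1 (5), C2→StairB (3); capacity 5 + 3 = 8.
This cut is saturated, so no flow can exceed 8.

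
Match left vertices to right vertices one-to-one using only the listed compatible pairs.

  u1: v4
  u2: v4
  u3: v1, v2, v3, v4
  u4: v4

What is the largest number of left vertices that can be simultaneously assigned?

Unit-capacity flow: source→left, listed edges, right→sink; max matching = max flow.
Augmenting path u1→v4 (+1); matched 1.
Augmenting path u3→v1 (+1); matched 2.
No augmenting path remains; maximum matching = 2.
König certificate: {u3, v4} is a vertex cover of size 2 (every listed pair touches it), so no matching can be larger.

2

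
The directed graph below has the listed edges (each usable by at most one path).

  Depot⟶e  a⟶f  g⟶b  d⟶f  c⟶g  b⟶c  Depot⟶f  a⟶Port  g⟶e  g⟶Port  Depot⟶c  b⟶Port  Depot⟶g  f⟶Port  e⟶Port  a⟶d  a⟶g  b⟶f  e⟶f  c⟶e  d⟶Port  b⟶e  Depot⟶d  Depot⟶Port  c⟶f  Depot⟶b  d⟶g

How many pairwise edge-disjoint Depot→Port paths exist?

Assign every edge capacity 1; by Menger, the answer equals the max flow.
Path Depot→Port (+1); total 1.
Path Depot→b→Port (+1); total 2.
Path Depot→d→Port (+1); total 3.
Path Depot→e→Port (+1); total 4.
Path Depot→f→Port (+1); total 5.
Path Depot→g→Port (+1); total 6.
No residual Depot→Port path; max flow = 6.
Certifying cut of size 6: {Depot→Port, Depot→d, b→Port, e→Port, f→Port, g→Port}.

6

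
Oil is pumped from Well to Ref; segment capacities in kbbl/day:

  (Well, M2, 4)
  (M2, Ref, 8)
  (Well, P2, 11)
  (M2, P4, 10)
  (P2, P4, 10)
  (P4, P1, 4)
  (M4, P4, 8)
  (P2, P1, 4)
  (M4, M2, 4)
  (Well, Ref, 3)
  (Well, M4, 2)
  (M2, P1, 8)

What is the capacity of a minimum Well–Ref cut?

9

Augment Well→Ref: bottleneck 3, flow now 3.
Augment Well→M2→Ref: bottleneck 4, flow now 7.
Augment Well→M4→M2→Ref: bottleneck 2, flow now 9.
No augmenting path remains; maximum flow = 9.
By max-flow min-cut, the minimum cut capacity equals the max flow.
In the residual graph, reachable from Well: {Well, P2, P4, P1}.
Min-cut edges: Well→M2 (4), Well→M4 (2), Well→Ref (3); capacity 4 + 2 + 3 = 9.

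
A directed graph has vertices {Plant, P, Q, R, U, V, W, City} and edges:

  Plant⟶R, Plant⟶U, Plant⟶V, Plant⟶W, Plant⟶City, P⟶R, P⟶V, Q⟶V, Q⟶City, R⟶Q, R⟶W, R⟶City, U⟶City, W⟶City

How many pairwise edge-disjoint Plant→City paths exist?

Assign every edge capacity 1; by Menger, the answer equals the max flow.
Path Plant→City (+1); total 1.
Path Plant→R→City (+1); total 2.
Path Plant→U→City (+1); total 3.
Path Plant→W→City (+1); total 4.
No residual Plant→City path; max flow = 4.
Certifying cut of size 4: {Plant→City, Plant→R, Plant→U, Plant→W}.

4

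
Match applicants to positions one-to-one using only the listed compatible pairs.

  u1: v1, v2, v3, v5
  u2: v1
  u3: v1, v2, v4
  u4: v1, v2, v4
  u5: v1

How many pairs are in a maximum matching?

4

Unit-capacity flow: source→left, listed edges, right→sink; max matching = max flow.
Augmenting path u1→v1 (+1); matched 1.
Augmenting path u3→v2 (+1); matched 2.
Augmenting path u4→v4 (+1); matched 3.
Augmenting path u2→v1→u1→v3 (+1); matched 4.
No augmenting path remains; maximum matching = 4.
König certificate: {u1, u3, u4, v1} is a vertex cover of size 4 (every listed pair touches it), so no matching can be larger.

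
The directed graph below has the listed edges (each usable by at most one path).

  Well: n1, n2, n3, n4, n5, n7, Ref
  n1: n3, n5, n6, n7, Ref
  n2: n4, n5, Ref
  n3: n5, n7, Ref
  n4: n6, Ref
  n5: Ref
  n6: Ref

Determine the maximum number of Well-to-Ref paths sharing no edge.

6

Assign every edge capacity 1; by Menger, the answer equals the max flow.
Path Well→Ref (+1); total 1.
Path Well→n1→Ref (+1); total 2.
Path Well→n2→Ref (+1); total 3.
Path Well→n3→Ref (+1); total 4.
Path Well→n4→Ref (+1); total 5.
Path Well→n5→Ref (+1); total 6.
No residual Well→Ref path; max flow = 6.
Certifying cut of size 6: {Well→Ref, Well→n1, Well→n2, Well→n3, Well→n4, Well→n5}.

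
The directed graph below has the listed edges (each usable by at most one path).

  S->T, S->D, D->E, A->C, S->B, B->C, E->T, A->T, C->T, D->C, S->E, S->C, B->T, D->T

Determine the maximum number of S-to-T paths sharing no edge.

5

Assign every edge capacity 1; by Menger, the answer equals the max flow.
Path S→T (+1); total 1.
Path S→B→T (+1); total 2.
Path S→C→T (+1); total 3.
Path S→D→T (+1); total 4.
Path S→E→T (+1); total 5.
No residual S→T path; max flow = 5.
Certifying cut of size 5: {S→B, S→C, S→D, S→E, S→T}.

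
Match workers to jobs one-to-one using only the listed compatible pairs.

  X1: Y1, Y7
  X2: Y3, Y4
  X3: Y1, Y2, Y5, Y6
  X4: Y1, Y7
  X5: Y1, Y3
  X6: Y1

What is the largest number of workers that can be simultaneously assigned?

5

Unit-capacity flow: source→left, listed edges, right→sink; max matching = max flow.
Augmenting path X1→Y1 (+1); matched 1.
Augmenting path X2→Y3 (+1); matched 2.
Augmenting path X3→Y2 (+1); matched 3.
Augmenting path X4→Y7 (+1); matched 4.
Augmenting path X5→Y3→X2→Y4 (+1); matched 5.
No augmenting path remains; maximum matching = 5.
König certificate: {X2, X3, X5, Y1, Y7} is a vertex cover of size 5 (every listed pair touches it), so no matching can be larger.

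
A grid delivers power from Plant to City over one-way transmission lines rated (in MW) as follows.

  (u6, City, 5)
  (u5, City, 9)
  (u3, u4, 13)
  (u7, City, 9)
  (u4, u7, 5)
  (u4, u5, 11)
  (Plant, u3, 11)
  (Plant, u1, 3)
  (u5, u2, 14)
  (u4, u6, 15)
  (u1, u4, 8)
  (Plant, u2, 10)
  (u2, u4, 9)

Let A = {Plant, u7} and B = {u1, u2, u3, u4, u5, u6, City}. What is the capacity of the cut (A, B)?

Edges leaving {Plant, u7}: Plant→u1 (3), Plant→u2 (10), Plant→u3 (11), u7→City (9).
Cut capacity = 3 + 10 + 11 + 9 = 33.

33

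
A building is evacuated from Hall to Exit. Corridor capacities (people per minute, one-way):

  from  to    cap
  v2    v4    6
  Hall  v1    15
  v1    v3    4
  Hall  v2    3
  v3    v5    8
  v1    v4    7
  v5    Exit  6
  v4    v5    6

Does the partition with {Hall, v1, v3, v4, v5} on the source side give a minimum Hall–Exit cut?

No — its capacity is 9, but the minimum cut has capacity 6.

Given cut capacity: 3 + 6 = 9.
Augment Hall→v1→v3→v5→Exit: bottleneck 4, flow now 4.
Augment Hall→v1→v4→v5→Exit: bottleneck 2, flow now 6.
No augmenting path remains; maximum flow = 6.
In the residual graph, reachable from Hall: {Hall, v1, v2, v3, v4, v5}.
Min-cut edges: v5→Exit (6); capacity 6 = 6.
Cut capacity 9 exceeds the max flow 6, so it is not minimum.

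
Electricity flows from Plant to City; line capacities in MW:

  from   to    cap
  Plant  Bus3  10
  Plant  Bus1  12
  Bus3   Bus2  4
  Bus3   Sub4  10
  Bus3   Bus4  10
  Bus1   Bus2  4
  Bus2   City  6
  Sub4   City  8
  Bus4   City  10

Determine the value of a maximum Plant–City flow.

Augment Plant→Bus3→Bus2→City: bottleneck 4, flow now 4.
Augment Plant→Bus3→Sub4→City: bottleneck 6, flow now 10.
Augment Plant→Bus1→Bus2→City: bottleneck 2, flow now 12.
Augment Plant→Bus1→Bus2→Bus3→Sub4→City: bottleneck 2, flow now 14. (uses reverse residual edge)
No augmenting path remains; maximum flow = 14.
In the residual graph, reachable from Plant: {Plant, Bus1}.
Min-cut edges: Plant→Bus3 (10), Bus1→Bus2 (4); capacity 10 + 4 = 14.
This cut is saturated, so no flow can exceed 14.

14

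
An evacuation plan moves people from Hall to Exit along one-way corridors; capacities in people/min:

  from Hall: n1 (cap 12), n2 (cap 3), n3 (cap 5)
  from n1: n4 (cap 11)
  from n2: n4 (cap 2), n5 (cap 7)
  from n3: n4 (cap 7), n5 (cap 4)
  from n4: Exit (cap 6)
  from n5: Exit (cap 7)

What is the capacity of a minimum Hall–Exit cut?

13

Augment Hall→n1→n4→Exit: bottleneck 6, flow now 6.
Augment Hall→n2→n5→Exit: bottleneck 3, flow now 9.
Augment Hall→n3→n5→Exit: bottleneck 4, flow now 13.
No augmenting path remains; maximum flow = 13.
By max-flow min-cut, the minimum cut capacity equals the max flow.
In the residual graph, reachable from Hall: {Hall, n1, n3, n4}.
Min-cut edges: Hall→n2 (3), n3→n5 (4), n4→Exit (6); capacity 3 + 4 + 6 = 13.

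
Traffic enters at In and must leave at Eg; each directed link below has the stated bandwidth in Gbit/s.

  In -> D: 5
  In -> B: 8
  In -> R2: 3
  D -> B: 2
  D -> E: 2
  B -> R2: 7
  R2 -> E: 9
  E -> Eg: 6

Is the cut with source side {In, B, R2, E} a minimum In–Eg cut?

Given cut capacity: 5 + 6 = 11.
Augment In→D→E→Eg: bottleneck 2, flow now 2.
Augment In→R2→E→Eg: bottleneck 3, flow now 5.
Augment In→B→R2→E→Eg: bottleneck 1, flow now 6.
No augmenting path remains; maximum flow = 6.
In the residual graph, reachable from In: {In, D, B, R2, E}.
Min-cut edges: E→Eg (6); capacity 6 = 6.
Cut capacity 11 exceeds the max flow 6, so it is not minimum.

No — its capacity is 11, but the minimum cut has capacity 6.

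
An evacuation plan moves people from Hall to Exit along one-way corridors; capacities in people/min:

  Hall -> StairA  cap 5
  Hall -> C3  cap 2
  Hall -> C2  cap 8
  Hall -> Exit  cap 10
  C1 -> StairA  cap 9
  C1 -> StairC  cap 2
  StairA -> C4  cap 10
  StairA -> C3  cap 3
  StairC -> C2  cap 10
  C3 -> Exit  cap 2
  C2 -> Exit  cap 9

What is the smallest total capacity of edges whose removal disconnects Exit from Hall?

Augment Hall→Exit: bottleneck 10, flow now 10.
Augment Hall→C3→Exit: bottleneck 2, flow now 12.
Augment Hall→C2→Exit: bottleneck 8, flow now 20.
No augmenting path remains; maximum flow = 20.
By max-flow min-cut, the minimum cut capacity equals the max flow.
In the residual graph, reachable from Hall: {Hall, StairA, C4, C3}.
Min-cut edges: Hall→C2 (8), Hall→Exit (10), C3→Exit (2); capacity 8 + 10 + 2 = 20.

20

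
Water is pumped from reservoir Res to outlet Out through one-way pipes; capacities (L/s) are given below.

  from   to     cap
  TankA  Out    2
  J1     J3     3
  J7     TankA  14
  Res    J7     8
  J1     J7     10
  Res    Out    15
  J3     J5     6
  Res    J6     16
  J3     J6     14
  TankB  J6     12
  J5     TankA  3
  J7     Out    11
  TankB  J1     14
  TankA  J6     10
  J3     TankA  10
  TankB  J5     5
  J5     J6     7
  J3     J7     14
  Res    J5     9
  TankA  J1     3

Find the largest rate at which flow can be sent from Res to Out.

26

Augment Res→Out: bottleneck 15, flow now 15.
Augment Res→J7→Out: bottleneck 8, flow now 23.
Augment Res→J5→TankA→Out: bottleneck 2, flow now 25.
Augment Res→J5→TankA→J1→J7→Out: bottleneck 1, flow now 26.
No augmenting path remains; maximum flow = 26.
In the residual graph, reachable from Res: {Res, J5, J6}.
Min-cut edges: Res→J7 (8), Res→Out (15), J5→TankA (3); capacity 8 + 15 + 3 = 26.
This cut is saturated, so no flow can exceed 26.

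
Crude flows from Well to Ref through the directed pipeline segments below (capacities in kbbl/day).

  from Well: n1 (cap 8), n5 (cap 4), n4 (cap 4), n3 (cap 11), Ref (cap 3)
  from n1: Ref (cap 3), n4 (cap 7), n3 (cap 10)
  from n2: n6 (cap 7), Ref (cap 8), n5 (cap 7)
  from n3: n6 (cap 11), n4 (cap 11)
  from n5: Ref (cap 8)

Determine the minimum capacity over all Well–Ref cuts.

10

Augment Well→Ref: bottleneck 3, flow now 3.
Augment Well→n1→Ref: bottleneck 3, flow now 6.
Augment Well→n5→Ref: bottleneck 4, flow now 10.
No augmenting path remains; maximum flow = 10.
By max-flow min-cut, the minimum cut capacity equals the max flow.
In the residual graph, reachable from Well: {Well, n1, n3, n4, n6}.
Min-cut edges: Well→n5 (4), Well→Ref (3), n1→Ref (3); capacity 4 + 3 + 3 = 10.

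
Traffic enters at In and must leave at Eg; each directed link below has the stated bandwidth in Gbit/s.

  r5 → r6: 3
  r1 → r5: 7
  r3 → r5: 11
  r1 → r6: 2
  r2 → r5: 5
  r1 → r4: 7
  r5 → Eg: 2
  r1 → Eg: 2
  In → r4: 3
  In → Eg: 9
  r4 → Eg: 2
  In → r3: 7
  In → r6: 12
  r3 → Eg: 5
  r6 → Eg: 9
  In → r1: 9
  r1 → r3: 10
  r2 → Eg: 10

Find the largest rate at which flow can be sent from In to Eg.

Augment In→Eg: bottleneck 9, flow now 9.
Augment In→r1→Eg: bottleneck 2, flow now 11.
Augment In→r3→Eg: bottleneck 5, flow now 16.
Augment In→r4→Eg: bottleneck 2, flow now 18.
Augment In→r6→Eg: bottleneck 9, flow now 27.
Augment In→r1→r5→Eg: bottleneck 2, flow now 29.
No augmenting path remains; maximum flow = 29.
In the residual graph, reachable from In: {In, r1, r3, r4, r5, r6}.
Min-cut edges: In→Eg (9), r1→Eg (2), r3→Eg (5), r4→Eg (2), r5→Eg (2), r6→Eg (9); capacity 9 + 2 + 5 + 2 + 2 + 9 = 29.
This cut is saturated, so no flow can exceed 29.

29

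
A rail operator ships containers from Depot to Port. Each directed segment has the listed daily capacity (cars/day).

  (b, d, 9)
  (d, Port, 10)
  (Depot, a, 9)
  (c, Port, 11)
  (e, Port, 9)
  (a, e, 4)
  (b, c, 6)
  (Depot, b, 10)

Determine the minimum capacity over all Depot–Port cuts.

Augment Depot→a→e→Port: bottleneck 4, flow now 4.
Augment Depot→b→c→Port: bottleneck 6, flow now 10.
Augment Depot→b→d→Port: bottleneck 4, flow now 14.
No augmenting path remains; maximum flow = 14.
By max-flow min-cut, the minimum cut capacity equals the max flow.
In the residual graph, reachable from Depot: {Depot, a}.
Min-cut edges: Depot→b (10), a→e (4); capacity 10 + 4 = 14.

14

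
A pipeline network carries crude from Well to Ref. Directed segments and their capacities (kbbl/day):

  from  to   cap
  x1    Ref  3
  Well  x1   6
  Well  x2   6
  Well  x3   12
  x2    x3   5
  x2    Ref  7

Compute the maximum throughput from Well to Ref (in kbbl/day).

9

Augment Well→x1→Ref: bottleneck 3, flow now 3.
Augment Well→x2→Ref: bottleneck 6, flow now 9.
No augmenting path remains; maximum flow = 9.
In the residual graph, reachable from Well: {Well, x1, x3}.
Min-cut edges: Well→x2 (6), x1→Ref (3); capacity 6 + 3 = 9.
This cut is saturated, so no flow can exceed 9.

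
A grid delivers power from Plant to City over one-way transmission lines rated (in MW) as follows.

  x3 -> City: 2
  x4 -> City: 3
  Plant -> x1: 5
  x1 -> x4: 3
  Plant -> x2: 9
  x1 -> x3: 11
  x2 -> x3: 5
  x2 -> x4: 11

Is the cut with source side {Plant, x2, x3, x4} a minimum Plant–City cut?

Given cut capacity: 5 + 2 + 3 = 10.
Augment Plant→x1→x3→City: bottleneck 2, flow now 2.
Augment Plant→x1→x4→City: bottleneck 3, flow now 5.
No augmenting path remains; maximum flow = 5.
In the residual graph, reachable from Plant: {Plant, x1, x2, x3, x4}.
Min-cut edges: x3→City (2), x4→City (3); capacity 2 + 3 = 5.
Cut capacity 10 exceeds the max flow 5, so it is not minimum.

No — its capacity is 10, but the minimum cut has capacity 5.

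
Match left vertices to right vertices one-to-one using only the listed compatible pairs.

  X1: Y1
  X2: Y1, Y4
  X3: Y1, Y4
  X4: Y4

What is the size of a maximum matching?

Unit-capacity flow: source→left, listed edges, right→sink; max matching = max flow.
Augmenting path X1→Y1 (+1); matched 1.
Augmenting path X2→Y4 (+1); matched 2.
No augmenting path remains; maximum matching = 2.
König certificate: {Y1, Y4} is a vertex cover of size 2 (every listed pair touches it), so no matching can be larger.

2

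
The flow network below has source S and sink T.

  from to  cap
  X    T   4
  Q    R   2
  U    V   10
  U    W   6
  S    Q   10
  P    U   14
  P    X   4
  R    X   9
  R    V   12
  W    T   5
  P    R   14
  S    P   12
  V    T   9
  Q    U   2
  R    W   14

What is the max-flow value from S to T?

16

Augment S→P→X→T: bottleneck 4, flow now 4.
Augment S→P→R→V→T: bottleneck 8, flow now 12.
Augment S→Q→R→V→T: bottleneck 1, flow now 13.
Augment S→Q→R→W→T: bottleneck 1, flow now 14.
Augment S→Q→U→W→T: bottleneck 2, flow now 16.
No augmenting path remains; maximum flow = 16.
In the residual graph, reachable from S: {S, Q}.
Min-cut edges: S→P (12), Q→R (2), Q→U (2); capacity 12 + 2 + 2 = 16.
This cut is saturated, so no flow can exceed 16.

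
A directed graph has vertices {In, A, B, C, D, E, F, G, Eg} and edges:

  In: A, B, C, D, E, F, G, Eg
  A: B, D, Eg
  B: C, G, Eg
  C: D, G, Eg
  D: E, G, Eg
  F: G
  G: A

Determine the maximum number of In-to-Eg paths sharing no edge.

Assign every edge capacity 1; by Menger, the answer equals the max flow.
Path In→Eg (+1); total 1.
Path In→A→Eg (+1); total 2.
Path In→B→Eg (+1); total 3.
Path In→C→Eg (+1); total 4.
Path In→D→Eg (+1); total 5.
No residual In→Eg path; max flow = 5.
Certifying cut of size 5: {A→Eg, B→Eg, C→Eg, D→Eg, In→Eg}.

5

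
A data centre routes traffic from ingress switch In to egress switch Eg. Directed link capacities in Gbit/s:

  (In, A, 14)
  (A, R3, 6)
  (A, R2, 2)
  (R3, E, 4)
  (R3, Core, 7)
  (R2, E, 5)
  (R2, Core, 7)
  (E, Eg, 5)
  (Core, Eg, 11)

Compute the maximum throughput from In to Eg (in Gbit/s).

8

Augment In→A→R3→E→Eg: bottleneck 4, flow now 4.
Augment In→A→R3→Core→Eg: bottleneck 2, flow now 6.
Augment In→A→R2→E→Eg: bottleneck 1, flow now 7.
Augment In→A→R2→Core→Eg: bottleneck 1, flow now 8.
No augmenting path remains; maximum flow = 8.
In the residual graph, reachable from In: {In, A}.
Min-cut edges: A→R3 (6), A→R2 (2); capacity 6 + 2 = 8.
This cut is saturated, so no flow can exceed 8.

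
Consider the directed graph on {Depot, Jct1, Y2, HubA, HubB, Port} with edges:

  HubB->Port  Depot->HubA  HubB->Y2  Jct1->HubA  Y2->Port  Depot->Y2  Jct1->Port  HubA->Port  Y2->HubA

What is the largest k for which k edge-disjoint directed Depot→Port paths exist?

2

Assign every edge capacity 1; by Menger, the answer equals the max flow.
Path Depot→Y2→Port (+1); total 1.
Path Depot→HubA→Port (+1); total 2.
No residual Depot→Port path; max flow = 2.
Certifying cut of size 2: {Depot→HubA, Depot→Y2}.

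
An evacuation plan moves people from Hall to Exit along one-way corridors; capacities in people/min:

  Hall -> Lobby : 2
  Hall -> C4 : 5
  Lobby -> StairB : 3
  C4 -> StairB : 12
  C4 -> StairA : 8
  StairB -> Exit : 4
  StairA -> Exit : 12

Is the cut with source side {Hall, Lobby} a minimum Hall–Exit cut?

No — its capacity is 8, but the minimum cut has capacity 7.

Given cut capacity: 5 + 3 = 8.
Augment Hall→Lobby→StairB→Exit: bottleneck 2, flow now 2.
Augment Hall→C4→StairB→Exit: bottleneck 2, flow now 4.
Augment Hall→C4→StairA→Exit: bottleneck 3, flow now 7.
No augmenting path remains; maximum flow = 7.
In the residual graph, reachable from Hall: {Hall}.
Min-cut edges: Hall→Lobby (2), Hall→C4 (5); capacity 2 + 5 = 7.
Cut capacity 8 exceeds the max flow 7, so it is not minimum.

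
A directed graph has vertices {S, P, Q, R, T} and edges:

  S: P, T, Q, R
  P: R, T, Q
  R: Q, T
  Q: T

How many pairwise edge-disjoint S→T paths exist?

Assign every edge capacity 1; by Menger, the answer equals the max flow.
Path S→T (+1); total 1.
Path S→P→T (+1); total 2.
Path S→Q→T (+1); total 3.
Path S→R→T (+1); total 4.
No residual S→T path; max flow = 4.
Certifying cut of size 4: {S→P, S→Q, S→R, S→T}.

4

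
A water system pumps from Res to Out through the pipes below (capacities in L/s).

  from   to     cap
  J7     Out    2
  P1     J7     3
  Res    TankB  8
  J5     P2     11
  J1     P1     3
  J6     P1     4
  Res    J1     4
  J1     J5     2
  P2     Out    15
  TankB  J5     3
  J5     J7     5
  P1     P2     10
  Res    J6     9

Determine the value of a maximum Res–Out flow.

Augment Res→TankB→J5→P2→Out: bottleneck 3, flow now 3.
Augment Res→J1→P1→P2→Out: bottleneck 3, flow now 6.
Augment Res→J1→J5→P2→Out: bottleneck 1, flow now 7.
Augment Res→J6→P1→P2→Out: bottleneck 4, flow now 11.
No augmenting path remains; maximum flow = 11.
In the residual graph, reachable from Res: {Res, TankB, J6}.
Min-cut edges: Res→J1 (4), TankB→J5 (3), J6→P1 (4); capacity 4 + 3 + 4 = 11.
This cut is saturated, so no flow can exceed 11.

11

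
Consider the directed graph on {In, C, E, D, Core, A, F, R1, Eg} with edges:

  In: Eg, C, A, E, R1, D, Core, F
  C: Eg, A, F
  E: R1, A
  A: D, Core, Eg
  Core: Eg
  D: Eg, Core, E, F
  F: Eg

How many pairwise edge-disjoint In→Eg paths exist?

6

Assign every edge capacity 1; by Menger, the answer equals the max flow.
Path In→Eg (+1); total 1.
Path In→C→Eg (+1); total 2.
Path In→D→Eg (+1); total 3.
Path In→Core→Eg (+1); total 4.
Path In→A→Eg (+1); total 5.
Path In→F→Eg (+1); total 6.
No residual In→Eg path; max flow = 6.
Certifying cut of size 6: {A→Eg, Core→Eg, D→Eg, F→Eg, In→C, In→Eg}.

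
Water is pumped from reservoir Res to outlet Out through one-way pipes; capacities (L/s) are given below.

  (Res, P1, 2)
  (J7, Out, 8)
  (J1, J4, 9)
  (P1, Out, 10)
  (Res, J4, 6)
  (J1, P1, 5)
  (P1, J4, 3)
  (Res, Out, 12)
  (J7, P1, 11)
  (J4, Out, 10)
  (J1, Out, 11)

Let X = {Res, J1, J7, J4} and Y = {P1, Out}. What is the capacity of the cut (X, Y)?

59

Edges leaving {Res, J1, J7, J4}: Res→P1 (2), Res→Out (12), J1→P1 (5), J1→Out (11), J7→P1 (11), J7→Out (8), J4→Out (10).
Cut capacity = 2 + 12 + 5 + 11 + 11 + 8 + 10 = 59.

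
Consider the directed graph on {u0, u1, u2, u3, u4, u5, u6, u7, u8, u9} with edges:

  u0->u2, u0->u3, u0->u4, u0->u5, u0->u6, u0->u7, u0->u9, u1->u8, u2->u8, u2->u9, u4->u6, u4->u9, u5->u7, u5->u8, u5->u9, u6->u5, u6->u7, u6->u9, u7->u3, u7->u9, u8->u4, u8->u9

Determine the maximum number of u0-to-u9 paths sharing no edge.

6

Assign every edge capacity 1; by Menger, the answer equals the max flow.
Path u0→u9 (+1); total 1.
Path u0→u2→u9 (+1); total 2.
Path u0→u4→u9 (+1); total 3.
Path u0→u5→u9 (+1); total 4.
Path u0→u6→u9 (+1); total 5.
Path u0→u7→u9 (+1); total 6.
No residual u0→u9 path; max flow = 6.
Certifying cut of size 6: {u0→u2, u0→u4, u0→u5, u0→u6, u0→u7, u0→u9}.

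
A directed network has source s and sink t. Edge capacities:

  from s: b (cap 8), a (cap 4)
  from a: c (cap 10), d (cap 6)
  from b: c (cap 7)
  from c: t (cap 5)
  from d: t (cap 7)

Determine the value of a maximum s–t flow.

9

Augment s→a→c→t: bottleneck 4, flow now 4.
Augment s→b→c→t: bottleneck 1, flow now 5.
Augment s→b→c→a→d→t: bottleneck 4, flow now 9. (uses reverse residual edge)
No augmenting path remains; maximum flow = 9.
In the residual graph, reachable from s: {s, b, c}.
Min-cut edges: s→a (4), c→t (5); capacity 4 + 5 = 9.
This cut is saturated, so no flow can exceed 9.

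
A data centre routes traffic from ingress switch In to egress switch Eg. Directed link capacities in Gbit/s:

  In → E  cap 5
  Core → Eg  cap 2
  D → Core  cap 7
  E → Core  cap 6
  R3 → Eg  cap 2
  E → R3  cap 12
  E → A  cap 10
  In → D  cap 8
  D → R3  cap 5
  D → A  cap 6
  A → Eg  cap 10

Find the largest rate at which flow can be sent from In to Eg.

Augment In→E→R3→Eg: bottleneck 2, flow now 2.
Augment In→E→A→Eg: bottleneck 3, flow now 5.
Augment In→D→A→Eg: bottleneck 6, flow now 11.
Augment In→D→Core→Eg: bottleneck 2, flow now 13.
No augmenting path remains; maximum flow = 13.
In the residual graph, reachable from In: {In}.
Min-cut edges: In→E (5), In→D (8); capacity 5 + 8 = 13.
This cut is saturated, so no flow can exceed 13.

13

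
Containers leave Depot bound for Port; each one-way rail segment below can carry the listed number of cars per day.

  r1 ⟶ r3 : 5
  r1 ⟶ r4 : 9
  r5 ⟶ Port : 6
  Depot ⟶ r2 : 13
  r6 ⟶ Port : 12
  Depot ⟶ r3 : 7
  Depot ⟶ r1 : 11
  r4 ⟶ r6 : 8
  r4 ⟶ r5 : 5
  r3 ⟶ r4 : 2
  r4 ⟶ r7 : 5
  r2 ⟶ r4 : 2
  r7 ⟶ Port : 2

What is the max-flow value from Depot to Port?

Augment Depot→r1→r4→r5→Port: bottleneck 5, flow now 5.
Augment Depot→r1→r4→r6→Port: bottleneck 4, flow now 9.
Augment Depot→r2→r4→r6→Port: bottleneck 2, flow now 11.
Augment Depot→r3→r4→r6→Port: bottleneck 2, flow now 13.
No augmenting path remains; maximum flow = 13.
In the residual graph, reachable from Depot: {Depot, r1, r2, r3}.
Min-cut edges: r1→r4 (9), r2→r4 (2), r3→r4 (2); capacity 9 + 2 + 2 = 13.
This cut is saturated, so no flow can exceed 13.

13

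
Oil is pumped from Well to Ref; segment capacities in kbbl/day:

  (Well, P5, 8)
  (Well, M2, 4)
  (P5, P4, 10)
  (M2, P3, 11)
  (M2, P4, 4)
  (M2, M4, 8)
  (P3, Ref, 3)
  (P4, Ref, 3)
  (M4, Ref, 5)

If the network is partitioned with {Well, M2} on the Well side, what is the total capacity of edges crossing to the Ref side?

31

Edges leaving {Well, M2}: Well→P5 (8), M2→P3 (11), M2→P4 (4), M2→M4 (8).
Cut capacity = 8 + 11 + 4 + 8 = 31.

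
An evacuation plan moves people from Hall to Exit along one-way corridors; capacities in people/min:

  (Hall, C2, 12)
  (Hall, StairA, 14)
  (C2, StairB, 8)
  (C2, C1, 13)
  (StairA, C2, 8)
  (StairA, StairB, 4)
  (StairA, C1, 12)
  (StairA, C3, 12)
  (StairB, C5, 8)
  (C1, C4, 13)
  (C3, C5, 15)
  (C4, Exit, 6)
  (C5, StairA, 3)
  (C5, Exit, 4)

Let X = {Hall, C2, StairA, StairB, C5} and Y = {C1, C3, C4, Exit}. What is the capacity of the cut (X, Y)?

41

Edges leaving {Hall, C2, StairA, StairB, C5}: C2→C1 (13), StairA→C1 (12), StairA→C3 (12), C5→Exit (4).
Cut capacity = 13 + 12 + 12 + 4 = 41.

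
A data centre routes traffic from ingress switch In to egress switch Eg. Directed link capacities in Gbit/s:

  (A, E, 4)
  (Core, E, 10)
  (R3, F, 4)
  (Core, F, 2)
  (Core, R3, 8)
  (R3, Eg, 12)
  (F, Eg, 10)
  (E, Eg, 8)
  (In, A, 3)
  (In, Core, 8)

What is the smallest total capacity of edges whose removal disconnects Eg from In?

11

Augment In→Core→E→Eg: bottleneck 8, flow now 8.
Augment In→A→E→Core→F→Eg: bottleneck 2, flow now 10. (uses reverse residual edge)
Augment In→A→E→Core→R3→Eg: bottleneck 1, flow now 11. (uses reverse residual edge)
No augmenting path remains; maximum flow = 11.
By max-flow min-cut, the minimum cut capacity equals the max flow.
In the residual graph, reachable from In: {In}.
Min-cut edges: In→Core (8), In→A (3); capacity 8 + 3 = 11.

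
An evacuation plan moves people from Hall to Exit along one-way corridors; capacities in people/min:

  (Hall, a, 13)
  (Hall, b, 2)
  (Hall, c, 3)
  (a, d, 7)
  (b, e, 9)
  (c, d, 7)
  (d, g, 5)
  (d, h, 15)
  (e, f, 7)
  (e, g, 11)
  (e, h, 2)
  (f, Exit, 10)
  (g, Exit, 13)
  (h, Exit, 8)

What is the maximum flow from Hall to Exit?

12

Augment Hall→a→d→g→Exit: bottleneck 5, flow now 5.
Augment Hall→a→d→h→Exit: bottleneck 2, flow now 7.
Augment Hall→b→e→f→Exit: bottleneck 2, flow now 9.
Augment Hall→c→d→h→Exit: bottleneck 3, flow now 12.
No augmenting path remains; maximum flow = 12.
In the residual graph, reachable from Hall: {Hall, a}.
Min-cut edges: Hall→b (2), Hall→c (3), a→d (7); capacity 2 + 3 + 7 = 12.
This cut is saturated, so no flow can exceed 12.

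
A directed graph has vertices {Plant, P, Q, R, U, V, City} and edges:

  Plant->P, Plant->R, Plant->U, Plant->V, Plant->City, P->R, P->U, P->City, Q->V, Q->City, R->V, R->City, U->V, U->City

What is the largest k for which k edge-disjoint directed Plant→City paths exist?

Assign every edge capacity 1; by Menger, the answer equals the max flow.
Path Plant→City (+1); total 1.
Path Plant→P→City (+1); total 2.
Path Plant→R→City (+1); total 3.
Path Plant→U→City (+1); total 4.
No residual Plant→City path; max flow = 4.
Certifying cut of size 4: {Plant→City, Plant→P, Plant→R, Plant→U}.

4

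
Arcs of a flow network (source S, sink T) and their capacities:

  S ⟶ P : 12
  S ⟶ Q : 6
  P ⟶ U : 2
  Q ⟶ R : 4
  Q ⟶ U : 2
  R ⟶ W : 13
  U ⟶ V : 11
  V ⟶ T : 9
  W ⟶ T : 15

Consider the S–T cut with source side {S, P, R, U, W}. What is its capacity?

Edges leaving {S, P, R, U, W}: S→Q (6), U→V (11), W→T (15).
Cut capacity = 6 + 11 + 15 = 32.

32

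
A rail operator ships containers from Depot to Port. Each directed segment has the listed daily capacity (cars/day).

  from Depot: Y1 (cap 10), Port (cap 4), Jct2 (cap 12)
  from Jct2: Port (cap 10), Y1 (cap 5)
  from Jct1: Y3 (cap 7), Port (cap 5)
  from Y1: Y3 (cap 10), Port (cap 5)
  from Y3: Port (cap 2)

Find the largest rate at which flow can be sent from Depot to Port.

21

Augment Depot→Port: bottleneck 4, flow now 4.
Augment Depot→Jct2→Port: bottleneck 10, flow now 14.
Augment Depot→Y1→Port: bottleneck 5, flow now 19.
Augment Depot→Y1→Y3→Port: bottleneck 2, flow now 21.
No augmenting path remains; maximum flow = 21.
In the residual graph, reachable from Depot: {Depot, Jct2, Y1, Y3}.
Min-cut edges: Depot→Port (4), Jct2→Port (10), Y1→Port (5), Y3→Port (2); capacity 4 + 10 + 5 + 2 = 21.
This cut is saturated, so no flow can exceed 21.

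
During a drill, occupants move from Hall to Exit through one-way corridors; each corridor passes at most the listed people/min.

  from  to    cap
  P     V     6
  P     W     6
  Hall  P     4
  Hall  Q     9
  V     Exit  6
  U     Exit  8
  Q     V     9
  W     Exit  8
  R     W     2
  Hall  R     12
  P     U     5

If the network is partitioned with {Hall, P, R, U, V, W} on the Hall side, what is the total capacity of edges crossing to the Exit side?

31

Edges leaving {Hall, P, R, U, V, W}: Hall→Q (9), U→Exit (8), V→Exit (6), W→Exit (8).
Cut capacity = 9 + 8 + 6 + 8 = 31.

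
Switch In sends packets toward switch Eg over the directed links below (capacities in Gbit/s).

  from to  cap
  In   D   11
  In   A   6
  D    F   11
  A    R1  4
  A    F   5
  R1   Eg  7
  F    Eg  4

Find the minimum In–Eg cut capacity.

8

Augment In→D→F→Eg: bottleneck 4, flow now 4.
Augment In→A→R1→Eg: bottleneck 4, flow now 8.
No augmenting path remains; maximum flow = 8.
By max-flow min-cut, the minimum cut capacity equals the max flow.
In the residual graph, reachable from In: {In, D, A, F}.
Min-cut edges: A→R1 (4), F→Eg (4); capacity 4 + 4 = 8.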